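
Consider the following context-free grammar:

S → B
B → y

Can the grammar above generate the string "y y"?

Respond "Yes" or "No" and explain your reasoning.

No - no valid derivation exists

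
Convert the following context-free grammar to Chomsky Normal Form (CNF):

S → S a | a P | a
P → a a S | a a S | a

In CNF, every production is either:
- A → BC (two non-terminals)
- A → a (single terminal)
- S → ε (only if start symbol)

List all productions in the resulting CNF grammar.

TA → a; S → a; P → a; S → S TA; S → TA P; P → TA X0; X0 → TA S; P → TA X1; X1 → TA S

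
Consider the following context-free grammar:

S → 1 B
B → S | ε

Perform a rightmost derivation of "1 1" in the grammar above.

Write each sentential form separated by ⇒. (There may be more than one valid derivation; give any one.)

S ⇒ 1 B ⇒ 1 S ⇒ 1 1 B ⇒ 1 1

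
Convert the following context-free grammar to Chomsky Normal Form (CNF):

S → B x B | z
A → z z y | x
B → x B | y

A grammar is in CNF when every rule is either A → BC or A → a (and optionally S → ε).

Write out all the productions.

TX → x; S → z; TZ → z; TY → y; A → x; B → y; S → B X0; X0 → TX B; A → TZ X1; X1 → TZ TY; B → TX B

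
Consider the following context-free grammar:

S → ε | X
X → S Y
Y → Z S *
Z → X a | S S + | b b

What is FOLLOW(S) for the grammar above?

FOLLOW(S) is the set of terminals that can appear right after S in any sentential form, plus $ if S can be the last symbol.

We compute FOLLOW(S) using the standard algorithm.
FOLLOW(S) starts with {$}.
FIRST(S) = {+, b, ε}
FIRST(X) = {+, b}
FIRST(Y) = {+, b}
FIRST(Z) = {+, b}
FOLLOW(S) = {$, *, +, b}
FOLLOW(X) = {$, *, +, a, b}
FOLLOW(Y) = {$, *, +, a, b}
FOLLOW(Z) = {*, +, b}
Therefore, FOLLOW(S) = {$, *, +, b}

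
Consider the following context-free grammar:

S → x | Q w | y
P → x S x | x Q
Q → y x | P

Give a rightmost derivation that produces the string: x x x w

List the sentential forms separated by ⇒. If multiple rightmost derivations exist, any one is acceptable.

S ⇒ Q w ⇒ P w ⇒ x S x w ⇒ x x x w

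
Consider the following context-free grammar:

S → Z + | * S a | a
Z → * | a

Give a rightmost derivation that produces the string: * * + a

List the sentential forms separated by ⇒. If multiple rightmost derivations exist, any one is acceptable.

S ⇒ * S a ⇒ * Z + a ⇒ * * + a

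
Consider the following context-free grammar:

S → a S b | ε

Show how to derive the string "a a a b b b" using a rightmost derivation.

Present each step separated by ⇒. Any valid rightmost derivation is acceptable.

S ⇒ a S b ⇒ a a S b b ⇒ a a a S b b b ⇒ a a a b b b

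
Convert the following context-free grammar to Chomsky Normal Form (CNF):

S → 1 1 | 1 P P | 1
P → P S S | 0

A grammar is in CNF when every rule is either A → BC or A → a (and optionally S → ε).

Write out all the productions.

T1 → 1; S → 1; P → 0; S → T1 T1; S → T1 X0; X0 → P P; P → P X1; X1 → S S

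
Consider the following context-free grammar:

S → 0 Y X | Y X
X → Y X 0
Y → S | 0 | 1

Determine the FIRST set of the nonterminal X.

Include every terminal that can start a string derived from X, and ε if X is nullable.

We compute FIRST(X) using the standard algorithm.
FIRST(S) = {0, 1}
FIRST(X) = {0, 1}
FIRST(Y) = {0, 1}
Therefore, FIRST(X) = {0, 1}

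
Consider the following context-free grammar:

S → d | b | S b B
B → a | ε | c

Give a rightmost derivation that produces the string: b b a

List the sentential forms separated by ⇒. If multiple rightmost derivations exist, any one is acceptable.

S ⇒ S b B ⇒ S b a ⇒ b b a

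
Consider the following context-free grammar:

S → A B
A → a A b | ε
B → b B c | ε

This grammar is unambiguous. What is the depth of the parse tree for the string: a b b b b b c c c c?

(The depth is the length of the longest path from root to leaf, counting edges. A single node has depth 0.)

6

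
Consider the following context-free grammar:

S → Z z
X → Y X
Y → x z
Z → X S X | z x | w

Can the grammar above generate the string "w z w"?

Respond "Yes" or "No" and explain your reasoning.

No - no valid derivation exists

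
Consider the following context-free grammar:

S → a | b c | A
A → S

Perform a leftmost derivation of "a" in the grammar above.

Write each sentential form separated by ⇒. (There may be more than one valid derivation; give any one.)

S ⇒ A ⇒ S ⇒ A ⇒ S ⇒ a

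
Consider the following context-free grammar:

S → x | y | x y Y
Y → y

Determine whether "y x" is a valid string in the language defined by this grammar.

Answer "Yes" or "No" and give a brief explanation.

No - no valid derivation exists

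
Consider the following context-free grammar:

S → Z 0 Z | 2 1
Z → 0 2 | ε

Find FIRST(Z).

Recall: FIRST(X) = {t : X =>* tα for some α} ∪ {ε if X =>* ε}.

We compute FIRST(Z) using the standard algorithm.
FIRST(S) = {0, 2}
FIRST(Z) = {0, ε}
Therefore, FIRST(Z) = {0, ε}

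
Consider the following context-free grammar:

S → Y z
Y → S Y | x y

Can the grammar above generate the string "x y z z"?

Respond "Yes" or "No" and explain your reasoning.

No - no valid derivation exists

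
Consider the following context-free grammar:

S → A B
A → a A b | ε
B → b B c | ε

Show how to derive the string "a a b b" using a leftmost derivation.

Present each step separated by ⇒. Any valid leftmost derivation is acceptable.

S ⇒ A B ⇒ a A b B ⇒ a a A b b B ⇒ a a b b B ⇒ a a b b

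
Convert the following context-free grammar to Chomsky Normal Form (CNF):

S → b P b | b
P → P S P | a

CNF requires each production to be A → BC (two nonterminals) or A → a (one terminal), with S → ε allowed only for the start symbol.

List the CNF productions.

TB → b; S → b; P → a; S → TB X0; X0 → P TB; P → P X1; X1 → S P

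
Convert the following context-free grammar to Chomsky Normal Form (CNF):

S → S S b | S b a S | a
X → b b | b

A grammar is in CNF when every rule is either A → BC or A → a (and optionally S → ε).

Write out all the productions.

TB → b; TA → a; S → a; X → b; S → S X0; X0 → S TB; S → S X1; X1 → TB X2; X2 → TA S; X → TB TB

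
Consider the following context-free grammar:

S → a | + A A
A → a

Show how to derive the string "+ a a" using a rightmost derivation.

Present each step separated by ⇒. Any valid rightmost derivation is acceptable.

S ⇒ + A A ⇒ + A a ⇒ + a a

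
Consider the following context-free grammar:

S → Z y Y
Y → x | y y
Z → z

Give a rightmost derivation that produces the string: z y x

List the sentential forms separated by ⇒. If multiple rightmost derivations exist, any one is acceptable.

S ⇒ Z y Y ⇒ Z y x ⇒ z y x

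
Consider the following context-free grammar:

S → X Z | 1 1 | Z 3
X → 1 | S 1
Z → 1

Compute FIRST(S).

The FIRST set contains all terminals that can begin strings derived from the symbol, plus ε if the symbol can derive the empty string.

We compute FIRST(S) using the standard algorithm.
FIRST(S) = {1}
FIRST(X) = {1}
FIRST(Z) = {1}
Therefore, FIRST(S) = {1}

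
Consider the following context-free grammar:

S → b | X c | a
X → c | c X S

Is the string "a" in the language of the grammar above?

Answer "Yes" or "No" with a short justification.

Yes - a valid derivation exists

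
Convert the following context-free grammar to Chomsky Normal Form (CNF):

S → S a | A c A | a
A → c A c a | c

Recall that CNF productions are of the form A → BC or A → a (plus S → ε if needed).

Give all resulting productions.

TA → a; TC → c; S → a; A → c; S → S TA; S → A X0; X0 → TC A; A → TC X1; X1 → A X2; X2 → TC TA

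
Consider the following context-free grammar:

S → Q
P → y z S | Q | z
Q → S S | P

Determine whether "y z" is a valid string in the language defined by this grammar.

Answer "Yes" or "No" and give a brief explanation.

No - no valid derivation exists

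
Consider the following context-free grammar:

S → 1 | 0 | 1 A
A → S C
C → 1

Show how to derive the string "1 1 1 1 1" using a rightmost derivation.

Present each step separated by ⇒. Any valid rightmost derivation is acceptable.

S ⇒ 1 A ⇒ 1 S C ⇒ 1 S 1 ⇒ 1 1 A 1 ⇒ 1 1 S C 1 ⇒ 1 1 S 1 1 ⇒ 1 1 1 1 1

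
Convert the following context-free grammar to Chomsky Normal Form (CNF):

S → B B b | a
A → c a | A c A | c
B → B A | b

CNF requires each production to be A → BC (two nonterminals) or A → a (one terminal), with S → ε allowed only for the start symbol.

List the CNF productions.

TB → b; S → a; TC → c; TA → a; A → c; B → b; S → B X0; X0 → B TB; A → TC TA; A → A X1; X1 → TC A; B → B A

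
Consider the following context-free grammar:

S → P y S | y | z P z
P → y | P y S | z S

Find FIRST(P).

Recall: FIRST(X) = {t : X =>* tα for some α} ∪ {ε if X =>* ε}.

We compute FIRST(P) using the standard algorithm.
FIRST(P) = {y, z}
FIRST(S) = {y, z}
Therefore, FIRST(P) = {y, z}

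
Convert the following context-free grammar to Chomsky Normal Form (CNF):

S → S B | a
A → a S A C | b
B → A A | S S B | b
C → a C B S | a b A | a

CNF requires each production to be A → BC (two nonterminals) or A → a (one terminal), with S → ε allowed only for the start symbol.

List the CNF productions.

S → a; TA → a; A → b; B → b; TB → b; C → a; S → S B; A → TA X0; X0 → S X1; X1 → A C; B → A A; B → S X2; X2 → S B; C → TA X3; X3 → C X4; X4 → B S; C → TA X5; X5 → TB A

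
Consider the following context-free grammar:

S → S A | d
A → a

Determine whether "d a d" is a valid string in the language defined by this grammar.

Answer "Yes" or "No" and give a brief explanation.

No - no valid derivation exists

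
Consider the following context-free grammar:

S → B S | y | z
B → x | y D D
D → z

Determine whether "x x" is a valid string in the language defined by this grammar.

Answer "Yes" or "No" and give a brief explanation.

No - no valid derivation exists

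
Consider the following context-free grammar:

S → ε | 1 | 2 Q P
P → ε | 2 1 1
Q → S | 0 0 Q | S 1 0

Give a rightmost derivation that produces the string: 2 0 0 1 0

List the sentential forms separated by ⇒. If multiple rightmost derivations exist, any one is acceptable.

S ⇒ 2 Q P ⇒ 2 Q ⇒ 2 0 0 Q ⇒ 2 0 0 S 1 0 ⇒ 2 0 0 1 0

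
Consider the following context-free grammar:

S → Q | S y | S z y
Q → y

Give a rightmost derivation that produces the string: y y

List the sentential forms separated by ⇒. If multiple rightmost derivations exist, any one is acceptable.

S ⇒ S y ⇒ Q y ⇒ y y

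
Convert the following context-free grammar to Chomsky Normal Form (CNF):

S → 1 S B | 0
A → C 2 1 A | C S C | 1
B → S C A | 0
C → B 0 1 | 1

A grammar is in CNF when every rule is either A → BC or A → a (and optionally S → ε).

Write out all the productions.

T1 → 1; S → 0; T2 → 2; A → 1; B → 0; T0 → 0; C → 1; S → T1 X0; X0 → S B; A → C X1; X1 → T2 X2; X2 → T1 A; A → C X3; X3 → S C; B → S X4; X4 → C A; C → B X5; X5 → T0 T1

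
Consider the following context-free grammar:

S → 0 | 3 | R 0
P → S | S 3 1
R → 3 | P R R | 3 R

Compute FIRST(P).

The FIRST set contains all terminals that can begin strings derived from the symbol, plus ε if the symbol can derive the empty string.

We compute FIRST(P) using the standard algorithm.
FIRST(P) = {0, 3}
FIRST(R) = {0, 3}
FIRST(S) = {0, 3}
Therefore, FIRST(P) = {0, 3}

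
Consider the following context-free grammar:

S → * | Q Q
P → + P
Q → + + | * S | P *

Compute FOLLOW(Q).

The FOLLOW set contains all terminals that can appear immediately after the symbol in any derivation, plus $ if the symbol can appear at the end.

We compute FOLLOW(Q) using the standard algorithm.
FOLLOW(S) starts with {$}.
FIRST(P) = {+}
FIRST(Q) = {*, +}
FIRST(S) = {*, +}
FOLLOW(P) = {*}
FOLLOW(Q) = {$, *, +}
FOLLOW(S) = {$, *, +}
Therefore, FOLLOW(Q) = {$, *, +}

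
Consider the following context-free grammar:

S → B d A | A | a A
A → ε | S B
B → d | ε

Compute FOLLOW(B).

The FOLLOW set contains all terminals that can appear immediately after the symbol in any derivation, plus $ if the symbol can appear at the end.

We compute FOLLOW(B) using the standard algorithm.
FOLLOW(S) starts with {$}.
FIRST(A) = {a, d, ε}
FIRST(B) = {d, ε}
FIRST(S) = {a, d, ε}
FOLLOW(A) = {$, d}
FOLLOW(B) = {$, d}
FOLLOW(S) = {$, d}
Therefore, FOLLOW(B) = {$, d}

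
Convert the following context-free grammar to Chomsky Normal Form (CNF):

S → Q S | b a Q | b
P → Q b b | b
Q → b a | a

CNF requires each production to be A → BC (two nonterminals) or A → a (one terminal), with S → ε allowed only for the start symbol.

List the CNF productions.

TB → b; TA → a; S → b; P → b; Q → a; S → Q S; S → TB X0; X0 → TA Q; P → Q X1; X1 → TB TB; Q → TB TA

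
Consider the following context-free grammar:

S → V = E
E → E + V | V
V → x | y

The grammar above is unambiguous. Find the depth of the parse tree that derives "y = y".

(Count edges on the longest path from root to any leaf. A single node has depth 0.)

3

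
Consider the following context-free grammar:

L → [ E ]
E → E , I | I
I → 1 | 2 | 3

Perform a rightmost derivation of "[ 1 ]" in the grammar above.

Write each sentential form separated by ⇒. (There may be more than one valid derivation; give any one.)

L ⇒ [ E ] ⇒ [ I ] ⇒ [ 1 ]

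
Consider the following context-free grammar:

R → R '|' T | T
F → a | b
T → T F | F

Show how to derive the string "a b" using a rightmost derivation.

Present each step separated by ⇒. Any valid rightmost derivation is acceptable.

R ⇒ T ⇒ T F ⇒ T b ⇒ F b ⇒ a b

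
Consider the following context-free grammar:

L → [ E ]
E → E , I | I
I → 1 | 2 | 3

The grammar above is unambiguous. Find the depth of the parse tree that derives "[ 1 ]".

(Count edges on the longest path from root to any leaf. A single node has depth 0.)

3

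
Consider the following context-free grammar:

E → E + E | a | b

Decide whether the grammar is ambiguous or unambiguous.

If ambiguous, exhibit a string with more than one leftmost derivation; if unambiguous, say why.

Ambiguous - the string 'b + a + a + a' has two distinct leftmost derivations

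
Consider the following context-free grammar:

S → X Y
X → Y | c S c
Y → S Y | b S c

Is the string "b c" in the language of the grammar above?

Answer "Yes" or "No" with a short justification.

No - no valid derivation exists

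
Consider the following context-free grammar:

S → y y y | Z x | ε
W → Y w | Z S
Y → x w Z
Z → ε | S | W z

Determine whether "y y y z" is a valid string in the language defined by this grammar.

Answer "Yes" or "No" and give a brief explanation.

No - no valid derivation exists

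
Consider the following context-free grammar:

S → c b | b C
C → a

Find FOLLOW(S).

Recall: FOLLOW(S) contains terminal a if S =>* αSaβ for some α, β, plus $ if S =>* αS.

We compute FOLLOW(S) using the standard algorithm.
FOLLOW(S) starts with {$}.
FIRST(C) = {a}
FIRST(S) = {b, c}
FOLLOW(C) = {$}
FOLLOW(S) = {$}
Therefore, FOLLOW(S) = {$}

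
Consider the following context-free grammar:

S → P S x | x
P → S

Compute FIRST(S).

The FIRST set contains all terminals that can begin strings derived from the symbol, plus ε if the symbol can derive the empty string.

We compute FIRST(S) using the standard algorithm.
FIRST(P) = {x}
FIRST(S) = {x}
Therefore, FIRST(S) = {x}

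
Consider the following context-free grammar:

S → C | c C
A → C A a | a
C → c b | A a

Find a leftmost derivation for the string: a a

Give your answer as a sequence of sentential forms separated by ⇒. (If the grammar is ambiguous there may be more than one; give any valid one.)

S ⇒ C ⇒ A a ⇒ a a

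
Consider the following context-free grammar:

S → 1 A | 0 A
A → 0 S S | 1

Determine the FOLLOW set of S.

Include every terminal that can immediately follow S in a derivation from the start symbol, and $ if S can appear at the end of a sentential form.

We compute FOLLOW(S) using the standard algorithm.
FOLLOW(S) starts with {$}.
FIRST(A) = {0, 1}
FIRST(S) = {0, 1}
FOLLOW(A) = {$, 0, 1}
FOLLOW(S) = {$, 0, 1}
Therefore, FOLLOW(S) = {$, 0, 1}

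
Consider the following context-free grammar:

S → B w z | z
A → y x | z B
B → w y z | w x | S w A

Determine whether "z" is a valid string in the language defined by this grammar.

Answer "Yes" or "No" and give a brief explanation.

Yes - a valid derivation exists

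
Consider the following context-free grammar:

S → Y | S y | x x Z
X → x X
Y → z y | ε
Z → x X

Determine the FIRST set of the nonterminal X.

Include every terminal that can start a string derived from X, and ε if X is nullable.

We compute FIRST(X) using the standard algorithm.
FIRST(S) = {x, y, z, ε}
FIRST(X) = {x}
FIRST(Y) = {z, ε}
FIRST(Z) = {x}
Therefore, FIRST(X) = {x}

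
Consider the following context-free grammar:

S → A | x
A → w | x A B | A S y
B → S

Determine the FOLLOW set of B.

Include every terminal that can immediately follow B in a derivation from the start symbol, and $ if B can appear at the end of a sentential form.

We compute FOLLOW(B) using the standard algorithm.
FOLLOW(S) starts with {$}.
FIRST(A) = {w, x}
FIRST(B) = {w, x}
FIRST(S) = {w, x}
FOLLOW(A) = {$, w, x, y}
FOLLOW(B) = {$, w, x, y}
FOLLOW(S) = {$, w, x, y}
Therefore, FOLLOW(B) = {$, w, x, y}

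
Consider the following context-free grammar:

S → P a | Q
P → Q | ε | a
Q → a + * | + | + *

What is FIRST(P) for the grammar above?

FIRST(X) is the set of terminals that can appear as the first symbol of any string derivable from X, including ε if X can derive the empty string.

We compute FIRST(P) using the standard algorithm.
FIRST(P) = {+, a, ε}
FIRST(Q) = {+, a}
FIRST(S) = {+, a}
Therefore, FIRST(P) = {+, a, ε}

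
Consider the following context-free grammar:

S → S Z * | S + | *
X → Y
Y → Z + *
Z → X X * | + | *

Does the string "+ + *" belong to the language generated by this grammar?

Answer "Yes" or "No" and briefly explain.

No - no valid derivation exists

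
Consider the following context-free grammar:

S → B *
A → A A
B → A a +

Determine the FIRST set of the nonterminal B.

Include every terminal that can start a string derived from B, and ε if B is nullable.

We compute FIRST(B) using the standard algorithm.
FIRST(A) = {}
FIRST(B) = {}
FIRST(S) = {}
Therefore, FIRST(B) = {}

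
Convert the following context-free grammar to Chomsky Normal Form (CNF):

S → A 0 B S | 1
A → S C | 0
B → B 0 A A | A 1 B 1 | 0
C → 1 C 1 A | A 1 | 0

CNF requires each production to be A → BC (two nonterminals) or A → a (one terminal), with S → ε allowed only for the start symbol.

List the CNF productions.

T0 → 0; S → 1; A → 0; T1 → 1; B → 0; C → 0; S → A X0; X0 → T0 X1; X1 → B S; A → S C; B → B X2; X2 → T0 X3; X3 → A A; B → A X4; X4 → T1 X5; X5 → B T1; C → T1 X6; X6 → C X7; X7 → T1 A; C → A T1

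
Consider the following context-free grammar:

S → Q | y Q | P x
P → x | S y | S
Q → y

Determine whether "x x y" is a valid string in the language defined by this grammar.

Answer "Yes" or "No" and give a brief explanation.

No - no valid derivation exists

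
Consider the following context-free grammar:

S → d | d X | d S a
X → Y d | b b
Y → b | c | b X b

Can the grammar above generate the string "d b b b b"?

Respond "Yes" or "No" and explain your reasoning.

No - no valid derivation exists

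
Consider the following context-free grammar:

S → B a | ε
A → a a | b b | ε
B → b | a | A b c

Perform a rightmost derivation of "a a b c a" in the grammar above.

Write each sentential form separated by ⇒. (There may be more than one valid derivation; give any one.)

S ⇒ B a ⇒ A b c a ⇒ a a b c a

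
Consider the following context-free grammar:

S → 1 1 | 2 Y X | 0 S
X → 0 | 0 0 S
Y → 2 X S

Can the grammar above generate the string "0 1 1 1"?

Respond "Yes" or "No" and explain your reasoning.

No - no valid derivation exists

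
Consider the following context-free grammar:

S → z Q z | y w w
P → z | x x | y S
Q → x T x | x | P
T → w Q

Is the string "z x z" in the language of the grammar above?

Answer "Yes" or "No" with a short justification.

Yes - a valid derivation exists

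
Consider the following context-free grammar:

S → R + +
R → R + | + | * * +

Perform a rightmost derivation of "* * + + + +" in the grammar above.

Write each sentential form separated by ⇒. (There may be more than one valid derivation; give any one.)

S ⇒ R + + ⇒ R + + + ⇒ * * + + + +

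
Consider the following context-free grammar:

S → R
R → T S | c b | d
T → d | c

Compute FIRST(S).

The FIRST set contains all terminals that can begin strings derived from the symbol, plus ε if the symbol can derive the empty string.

We compute FIRST(S) using the standard algorithm.
FIRST(R) = {c, d}
FIRST(S) = {c, d}
FIRST(T) = {c, d}
Therefore, FIRST(S) = {c, d}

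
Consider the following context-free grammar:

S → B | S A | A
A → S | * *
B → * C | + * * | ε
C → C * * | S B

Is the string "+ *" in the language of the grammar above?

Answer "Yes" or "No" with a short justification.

No - no valid derivation exists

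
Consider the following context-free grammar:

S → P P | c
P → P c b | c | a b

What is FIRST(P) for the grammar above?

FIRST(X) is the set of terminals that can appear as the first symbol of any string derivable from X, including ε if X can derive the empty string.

We compute FIRST(P) using the standard algorithm.
FIRST(P) = {a, c}
FIRST(S) = {a, c}
Therefore, FIRST(P) = {a, c}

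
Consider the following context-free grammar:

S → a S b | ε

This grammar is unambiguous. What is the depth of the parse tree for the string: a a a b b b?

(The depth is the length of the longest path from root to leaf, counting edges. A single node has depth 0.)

4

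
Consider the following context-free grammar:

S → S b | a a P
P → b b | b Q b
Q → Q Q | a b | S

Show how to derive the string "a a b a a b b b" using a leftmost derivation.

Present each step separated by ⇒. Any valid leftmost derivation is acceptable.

S ⇒ a a P ⇒ a a b Q b ⇒ a a b S b ⇒ a a b a a P b ⇒ a a b a a b b b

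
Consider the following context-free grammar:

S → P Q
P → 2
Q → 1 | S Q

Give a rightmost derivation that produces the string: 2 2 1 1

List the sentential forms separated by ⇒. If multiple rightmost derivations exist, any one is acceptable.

S ⇒ P Q ⇒ P S Q ⇒ P S 1 ⇒ P P Q 1 ⇒ P P 1 1 ⇒ P 2 1 1 ⇒ 2 2 1 1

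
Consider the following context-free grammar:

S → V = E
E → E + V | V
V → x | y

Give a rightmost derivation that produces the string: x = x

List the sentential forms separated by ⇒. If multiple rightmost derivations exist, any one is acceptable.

S ⇒ V = E ⇒ V = V ⇒ V = x ⇒ x = x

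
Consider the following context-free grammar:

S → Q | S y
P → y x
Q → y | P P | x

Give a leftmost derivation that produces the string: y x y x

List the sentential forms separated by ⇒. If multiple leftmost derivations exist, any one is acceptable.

S ⇒ Q ⇒ P P ⇒ y x P ⇒ y x y x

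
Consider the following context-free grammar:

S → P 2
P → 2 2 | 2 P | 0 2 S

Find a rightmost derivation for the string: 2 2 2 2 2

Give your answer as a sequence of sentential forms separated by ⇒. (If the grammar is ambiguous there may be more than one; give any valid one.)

S ⇒ P 2 ⇒ 2 P 2 ⇒ 2 2 P 2 ⇒ 2 2 2 2 2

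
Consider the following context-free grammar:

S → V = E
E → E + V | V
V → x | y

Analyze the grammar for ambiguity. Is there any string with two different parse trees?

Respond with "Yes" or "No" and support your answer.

No - the grammar is unambiguous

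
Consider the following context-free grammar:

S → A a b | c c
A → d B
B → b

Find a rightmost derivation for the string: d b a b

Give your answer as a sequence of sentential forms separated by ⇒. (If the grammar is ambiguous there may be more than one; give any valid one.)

S ⇒ A a b ⇒ d B a b ⇒ d b a b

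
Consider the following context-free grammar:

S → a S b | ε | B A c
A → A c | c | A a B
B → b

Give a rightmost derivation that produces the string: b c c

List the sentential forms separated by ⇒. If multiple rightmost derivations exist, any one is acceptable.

S ⇒ B A c ⇒ B c c ⇒ b c c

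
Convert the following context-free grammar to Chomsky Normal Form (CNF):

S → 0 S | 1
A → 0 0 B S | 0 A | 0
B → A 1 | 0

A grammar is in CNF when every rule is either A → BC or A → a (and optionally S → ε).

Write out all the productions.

T0 → 0; S → 1; A → 0; T1 → 1; B → 0; S → T0 S; A → T0 X0; X0 → T0 X1; X1 → B S; A → T0 A; B → A T1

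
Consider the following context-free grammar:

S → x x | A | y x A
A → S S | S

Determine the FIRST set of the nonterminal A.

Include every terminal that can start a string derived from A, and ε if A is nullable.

We compute FIRST(A) using the standard algorithm.
FIRST(A) = {x, y}
FIRST(S) = {x, y}
Therefore, FIRST(A) = {x, y}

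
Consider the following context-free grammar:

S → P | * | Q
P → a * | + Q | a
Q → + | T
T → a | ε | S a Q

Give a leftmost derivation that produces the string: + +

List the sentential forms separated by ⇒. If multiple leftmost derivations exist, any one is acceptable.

S ⇒ P ⇒ + Q ⇒ + +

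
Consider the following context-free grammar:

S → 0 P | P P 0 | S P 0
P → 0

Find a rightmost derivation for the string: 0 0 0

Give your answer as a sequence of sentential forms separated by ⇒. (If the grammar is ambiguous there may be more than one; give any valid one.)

S ⇒ P P 0 ⇒ P 0 0 ⇒ 0 0 0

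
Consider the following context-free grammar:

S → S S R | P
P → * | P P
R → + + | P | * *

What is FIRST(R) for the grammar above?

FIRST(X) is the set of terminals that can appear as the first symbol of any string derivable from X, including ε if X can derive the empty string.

We compute FIRST(R) using the standard algorithm.
FIRST(P) = {*}
FIRST(R) = {*, +}
FIRST(S) = {*}
Therefore, FIRST(R) = {*, +}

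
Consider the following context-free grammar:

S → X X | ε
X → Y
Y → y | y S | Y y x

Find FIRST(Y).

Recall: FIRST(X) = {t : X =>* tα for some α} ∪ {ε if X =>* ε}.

We compute FIRST(Y) using the standard algorithm.
FIRST(S) = {y, ε}
FIRST(X) = {y}
FIRST(Y) = {y}
Therefore, FIRST(Y) = {y}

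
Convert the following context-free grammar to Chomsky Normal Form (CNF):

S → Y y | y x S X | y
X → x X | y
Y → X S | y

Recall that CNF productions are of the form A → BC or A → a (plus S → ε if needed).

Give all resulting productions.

TY → y; TX → x; S → y; X → y; Y → y; S → Y TY; S → TY X0; X0 → TX X1; X1 → S X; X → TX X; Y → X S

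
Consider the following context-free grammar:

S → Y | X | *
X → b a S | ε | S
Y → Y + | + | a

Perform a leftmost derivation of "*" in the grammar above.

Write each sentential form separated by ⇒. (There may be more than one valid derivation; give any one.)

S ⇒ X ⇒ S ⇒ *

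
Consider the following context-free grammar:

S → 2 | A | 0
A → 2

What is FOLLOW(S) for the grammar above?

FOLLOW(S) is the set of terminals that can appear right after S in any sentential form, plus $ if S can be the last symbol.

We compute FOLLOW(S) using the standard algorithm.
FOLLOW(S) starts with {$}.
FIRST(A) = {2}
FIRST(S) = {0, 2}
FOLLOW(A) = {$}
FOLLOW(S) = {$}
Therefore, FOLLOW(S) = {$}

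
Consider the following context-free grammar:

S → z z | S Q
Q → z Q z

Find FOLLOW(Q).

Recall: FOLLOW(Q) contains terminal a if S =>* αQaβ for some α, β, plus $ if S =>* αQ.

We compute FOLLOW(Q) using the standard algorithm.
FOLLOW(S) starts with {$}.
FIRST(Q) = {z}
FIRST(S) = {z}
FOLLOW(Q) = {$, z}
FOLLOW(S) = {$, z}
Therefore, FOLLOW(Q) = {$, z}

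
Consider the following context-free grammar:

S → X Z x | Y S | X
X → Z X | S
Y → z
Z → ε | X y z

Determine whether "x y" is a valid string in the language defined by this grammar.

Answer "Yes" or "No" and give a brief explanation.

No - no valid derivation exists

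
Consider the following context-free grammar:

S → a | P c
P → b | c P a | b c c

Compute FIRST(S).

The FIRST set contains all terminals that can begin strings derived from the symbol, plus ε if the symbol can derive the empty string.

We compute FIRST(S) using the standard algorithm.
FIRST(P) = {b, c}
FIRST(S) = {a, b, c}
Therefore, FIRST(S) = {a, b, c}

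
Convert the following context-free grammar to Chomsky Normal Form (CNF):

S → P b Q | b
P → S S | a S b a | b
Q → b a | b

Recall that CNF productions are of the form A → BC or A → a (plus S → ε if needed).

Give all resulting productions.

TB → b; S → b; TA → a; P → b; Q → b; S → P X0; X0 → TB Q; P → S S; P → TA X1; X1 → S X2; X2 → TB TA; Q → TB TA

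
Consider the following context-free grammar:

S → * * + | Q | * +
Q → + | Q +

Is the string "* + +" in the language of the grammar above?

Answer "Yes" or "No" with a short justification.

No - no valid derivation exists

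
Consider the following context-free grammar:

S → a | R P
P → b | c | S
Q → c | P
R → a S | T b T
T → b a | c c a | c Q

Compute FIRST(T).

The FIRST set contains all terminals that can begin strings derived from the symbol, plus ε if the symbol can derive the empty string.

We compute FIRST(T) using the standard algorithm.
FIRST(P) = {a, b, c}
FIRST(Q) = {a, b, c}
FIRST(R) = {a, b, c}
FIRST(S) = {a, b, c}
FIRST(T) = {b, c}
Therefore, FIRST(T) = {b, c}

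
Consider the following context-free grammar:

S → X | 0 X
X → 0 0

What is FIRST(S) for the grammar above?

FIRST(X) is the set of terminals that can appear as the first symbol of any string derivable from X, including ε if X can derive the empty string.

We compute FIRST(S) using the standard algorithm.
FIRST(S) = {0}
FIRST(X) = {0}
Therefore, FIRST(S) = {0}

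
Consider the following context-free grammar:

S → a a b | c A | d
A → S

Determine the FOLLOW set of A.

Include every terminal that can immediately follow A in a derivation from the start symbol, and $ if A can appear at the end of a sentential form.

We compute FOLLOW(A) using the standard algorithm.
FOLLOW(S) starts with {$}.
FIRST(A) = {a, c, d}
FIRST(S) = {a, c, d}
FOLLOW(A) = {$}
FOLLOW(S) = {$}
Therefore, FOLLOW(A) = {$}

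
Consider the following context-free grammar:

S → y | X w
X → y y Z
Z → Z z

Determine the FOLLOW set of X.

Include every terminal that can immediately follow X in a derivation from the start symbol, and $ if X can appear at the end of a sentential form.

We compute FOLLOW(X) using the standard algorithm.
FOLLOW(S) starts with {$}.
FIRST(S) = {y}
FIRST(X) = {y}
FIRST(Z) = {}
FOLLOW(S) = {$}
FOLLOW(X) = {w}
FOLLOW(Z) = {w, z}
Therefore, FOLLOW(X) = {w}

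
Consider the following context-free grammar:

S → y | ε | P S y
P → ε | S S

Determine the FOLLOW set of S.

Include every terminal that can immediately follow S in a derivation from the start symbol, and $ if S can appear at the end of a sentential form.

We compute FOLLOW(S) using the standard algorithm.
FOLLOW(S) starts with {$}.
FIRST(P) = {y, ε}
FIRST(S) = {y, ε}
FOLLOW(P) = {y}
FOLLOW(S) = {$, y}
Therefore, FOLLOW(S) = {$, y}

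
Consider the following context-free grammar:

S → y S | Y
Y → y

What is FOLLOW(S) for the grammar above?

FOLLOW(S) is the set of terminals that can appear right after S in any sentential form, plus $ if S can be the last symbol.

We compute FOLLOW(S) using the standard algorithm.
FOLLOW(S) starts with {$}.
FIRST(S) = {y}
FIRST(Y) = {y}
FOLLOW(S) = {$}
FOLLOW(Y) = {$}
Therefore, FOLLOW(S) = {$}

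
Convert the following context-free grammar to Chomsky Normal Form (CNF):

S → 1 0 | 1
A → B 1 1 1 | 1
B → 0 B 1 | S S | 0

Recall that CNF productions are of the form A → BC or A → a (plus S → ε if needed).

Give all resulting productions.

T1 → 1; T0 → 0; S → 1; A → 1; B → 0; S → T1 T0; A → B X0; X0 → T1 X1; X1 → T1 T1; B → T0 X2; X2 → B T1; B → S S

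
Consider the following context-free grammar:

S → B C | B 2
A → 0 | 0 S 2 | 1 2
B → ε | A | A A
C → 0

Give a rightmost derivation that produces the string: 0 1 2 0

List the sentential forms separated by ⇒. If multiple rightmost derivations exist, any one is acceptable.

S ⇒ B C ⇒ B 0 ⇒ A A 0 ⇒ A 1 2 0 ⇒ 0 1 2 0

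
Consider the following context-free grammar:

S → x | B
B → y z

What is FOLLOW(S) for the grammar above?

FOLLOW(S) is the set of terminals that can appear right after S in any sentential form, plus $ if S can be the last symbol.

We compute FOLLOW(S) using the standard algorithm.
FOLLOW(S) starts with {$}.
FIRST(B) = {y}
FIRST(S) = {x, y}
FOLLOW(B) = {$}
FOLLOW(S) = {$}
Therefore, FOLLOW(S) = {$}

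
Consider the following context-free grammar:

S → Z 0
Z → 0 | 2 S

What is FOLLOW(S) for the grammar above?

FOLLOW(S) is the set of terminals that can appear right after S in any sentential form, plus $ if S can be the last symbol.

We compute FOLLOW(S) using the standard algorithm.
FOLLOW(S) starts with {$}.
FIRST(S) = {0, 2}
FIRST(Z) = {0, 2}
FOLLOW(S) = {$, 0}
FOLLOW(Z) = {0}
Therefore, FOLLOW(S) = {$, 0}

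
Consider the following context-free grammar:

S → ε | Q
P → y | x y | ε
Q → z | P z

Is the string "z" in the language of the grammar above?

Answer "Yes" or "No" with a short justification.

Yes - a valid derivation exists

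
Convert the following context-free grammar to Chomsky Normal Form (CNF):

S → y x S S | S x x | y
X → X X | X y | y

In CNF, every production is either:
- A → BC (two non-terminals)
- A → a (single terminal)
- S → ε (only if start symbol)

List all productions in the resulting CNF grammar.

TY → y; TX → x; S → y; X → y; S → TY X0; X0 → TX X1; X1 → S S; S → S X2; X2 → TX TX; X → X X; X → X TY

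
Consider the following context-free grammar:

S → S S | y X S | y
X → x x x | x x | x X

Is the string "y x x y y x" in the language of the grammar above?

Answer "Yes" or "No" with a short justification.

No - no valid derivation exists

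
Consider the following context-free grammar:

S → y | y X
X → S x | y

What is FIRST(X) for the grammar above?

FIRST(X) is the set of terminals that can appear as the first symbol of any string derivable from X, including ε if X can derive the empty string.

We compute FIRST(X) using the standard algorithm.
FIRST(S) = {y}
FIRST(X) = {y}
Therefore, FIRST(X) = {y}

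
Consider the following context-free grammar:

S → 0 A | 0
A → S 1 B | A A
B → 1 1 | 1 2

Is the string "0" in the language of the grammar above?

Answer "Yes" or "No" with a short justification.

Yes - a valid derivation exists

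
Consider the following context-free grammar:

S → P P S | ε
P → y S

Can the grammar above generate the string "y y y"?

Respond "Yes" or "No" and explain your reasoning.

No - no valid derivation exists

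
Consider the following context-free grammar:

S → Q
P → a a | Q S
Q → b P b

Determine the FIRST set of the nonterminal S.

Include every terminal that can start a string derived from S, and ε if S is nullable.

We compute FIRST(S) using the standard algorithm.
FIRST(P) = {a, b}
FIRST(Q) = {b}
FIRST(S) = {b}
Therefore, FIRST(S) = {b}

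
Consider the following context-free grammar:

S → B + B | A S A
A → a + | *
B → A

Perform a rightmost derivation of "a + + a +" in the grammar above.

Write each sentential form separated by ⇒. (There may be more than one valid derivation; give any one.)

S ⇒ B + B ⇒ B + A ⇒ B + a + ⇒ A + a + ⇒ a + + a +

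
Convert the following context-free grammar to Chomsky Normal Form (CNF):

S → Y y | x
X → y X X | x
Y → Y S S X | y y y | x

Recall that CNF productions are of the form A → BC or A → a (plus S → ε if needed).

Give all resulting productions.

TY → y; S → x; X → x; Y → x; S → Y TY; X → TY X0; X0 → X X; Y → Y X1; X1 → S X2; X2 → S X; Y → TY X3; X3 → TY TY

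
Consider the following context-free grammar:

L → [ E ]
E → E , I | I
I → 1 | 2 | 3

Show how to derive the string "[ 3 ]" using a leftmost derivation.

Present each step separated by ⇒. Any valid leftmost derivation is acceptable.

L ⇒ [ E ] ⇒ [ I ] ⇒ [ 3 ]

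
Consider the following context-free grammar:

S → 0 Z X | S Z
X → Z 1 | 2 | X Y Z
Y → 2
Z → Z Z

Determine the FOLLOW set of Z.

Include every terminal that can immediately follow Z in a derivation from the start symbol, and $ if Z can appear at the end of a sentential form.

We compute FOLLOW(Z) using the standard algorithm.
FOLLOW(S) starts with {$}.
FIRST(S) = {0}
FIRST(X) = {2}
FIRST(Y) = {2}
FIRST(Z) = {}
FOLLOW(S) = {$}
FOLLOW(X) = {$, 2}
FOLLOW(Y) = {}
FOLLOW(Z) = {$, 1, 2}
Therefore, FOLLOW(Z) = {$, 1, 2}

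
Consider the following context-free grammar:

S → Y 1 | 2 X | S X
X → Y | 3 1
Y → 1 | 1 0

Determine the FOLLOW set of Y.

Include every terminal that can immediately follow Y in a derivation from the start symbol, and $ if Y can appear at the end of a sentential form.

We compute FOLLOW(Y) using the standard algorithm.
FOLLOW(S) starts with {$}.
FIRST(S) = {1, 2}
FIRST(X) = {1, 3}
FIRST(Y) = {1}
FOLLOW(S) = {$, 1, 3}
FOLLOW(X) = {$, 1, 3}
FOLLOW(Y) = {$, 1, 3}
Therefore, FOLLOW(Y) = {$, 1, 3}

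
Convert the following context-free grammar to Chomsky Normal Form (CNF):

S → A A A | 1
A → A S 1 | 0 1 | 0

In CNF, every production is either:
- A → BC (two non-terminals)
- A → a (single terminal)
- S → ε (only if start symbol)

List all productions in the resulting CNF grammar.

S → 1; T1 → 1; T0 → 0; A → 0; S → A X0; X0 → A A; A → A X1; X1 → S T1; A → T0 T1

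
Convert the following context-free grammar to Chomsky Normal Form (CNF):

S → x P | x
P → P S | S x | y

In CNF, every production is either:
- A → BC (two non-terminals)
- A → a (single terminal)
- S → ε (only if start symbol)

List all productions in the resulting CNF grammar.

TX → x; S → x; P → y; S → TX P; P → P S; P → S TX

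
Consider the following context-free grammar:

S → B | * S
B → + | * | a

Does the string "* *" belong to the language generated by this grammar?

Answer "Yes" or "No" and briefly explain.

Yes - a valid derivation exists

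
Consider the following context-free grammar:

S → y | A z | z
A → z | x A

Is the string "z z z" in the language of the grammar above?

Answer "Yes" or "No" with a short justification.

No - no valid derivation exists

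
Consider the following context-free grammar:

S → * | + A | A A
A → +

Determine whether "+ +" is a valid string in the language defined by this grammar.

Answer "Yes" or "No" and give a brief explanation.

Yes - a valid derivation exists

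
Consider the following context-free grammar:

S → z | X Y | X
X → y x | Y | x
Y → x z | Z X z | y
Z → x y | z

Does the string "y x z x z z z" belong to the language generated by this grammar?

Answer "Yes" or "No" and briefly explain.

No - no valid derivation exists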